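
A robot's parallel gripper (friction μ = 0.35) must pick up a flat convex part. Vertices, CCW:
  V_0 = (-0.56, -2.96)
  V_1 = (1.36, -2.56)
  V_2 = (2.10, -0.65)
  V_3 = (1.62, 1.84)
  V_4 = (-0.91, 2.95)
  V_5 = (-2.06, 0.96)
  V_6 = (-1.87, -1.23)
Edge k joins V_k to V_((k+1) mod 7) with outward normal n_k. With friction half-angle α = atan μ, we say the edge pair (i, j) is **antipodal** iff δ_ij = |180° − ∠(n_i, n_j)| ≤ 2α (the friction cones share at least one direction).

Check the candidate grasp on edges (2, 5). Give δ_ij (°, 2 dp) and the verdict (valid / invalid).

δ = 5.95°, valid

α = atan 0.35 = 19.29°;  2α = 38.58°
edge 2: e_2 = (-0.48, +2.49);  n_2 = (+0.9819, +0.1893)
edge 5: e_5 = (+0.19, -2.19);  n_5 = (-0.9963, -0.0864)
∠(n_2, n_5) = 174.05°
δ = |180° − 174.05°| = 5.95°
5.95° ≤ 2α = 38.58°  →  valid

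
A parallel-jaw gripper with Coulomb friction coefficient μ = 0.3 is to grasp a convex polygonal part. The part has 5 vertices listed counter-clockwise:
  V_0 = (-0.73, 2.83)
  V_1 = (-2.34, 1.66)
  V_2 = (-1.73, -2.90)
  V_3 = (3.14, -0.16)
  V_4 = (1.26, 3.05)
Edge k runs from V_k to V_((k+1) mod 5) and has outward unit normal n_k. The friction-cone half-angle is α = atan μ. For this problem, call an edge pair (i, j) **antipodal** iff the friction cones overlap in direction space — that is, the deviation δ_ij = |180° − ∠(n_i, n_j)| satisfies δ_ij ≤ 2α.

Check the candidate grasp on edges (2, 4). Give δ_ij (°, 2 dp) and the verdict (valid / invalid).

δ = 23.05°, valid

α = atan 0.3 = 16.70°;  2α = 33.40°
edge 2: e_2 = (+4.87, +2.74);  n_2 = (+0.4903, -0.8715)
edge 4: e_4 = (-1.99, -0.22);  n_4 = (-0.1099, +0.9939)
∠(n_2, n_4) = 156.95°
δ = |180° − 156.95°| = 23.05°
23.05° ≤ 2α = 33.40°  →  valid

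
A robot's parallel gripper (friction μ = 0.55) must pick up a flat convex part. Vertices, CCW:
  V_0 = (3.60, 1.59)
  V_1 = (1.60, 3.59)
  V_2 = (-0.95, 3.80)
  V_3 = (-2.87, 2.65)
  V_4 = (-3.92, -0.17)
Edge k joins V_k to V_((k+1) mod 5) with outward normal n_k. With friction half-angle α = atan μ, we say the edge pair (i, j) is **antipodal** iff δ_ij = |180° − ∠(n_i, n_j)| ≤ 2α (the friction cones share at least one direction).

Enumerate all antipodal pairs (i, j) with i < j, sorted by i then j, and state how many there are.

α = atan 0.55 = 28.81°;  2α = 57.62°
n_0 = (+0.7071, +0.7071)
n_1 = (+0.0821, +0.9966)
n_2 = (-0.5138, +0.8579)
n_3 = (-0.9371, +0.3489)
n_4 = (+0.2279, -0.9737)
  (0,1): δ = 139.71°  ·
  (0,2): δ = 104.08°  ·
  (0,3): δ = 65.42°  ·
  (0,4): δ = 58.17°  ·
  (1,2): δ = 144.37°  ·
  (1,3): δ = 105.71°  ·
  (1,4): δ = 17.88°  ✓
  (2,3): δ = 141.34°  ·
  (2,4): δ = 17.75°  ✓
  (3,4): δ = 56.41°  ✓
antipodal pairs: 3

count = 3; pairs: (1,4), (2,4), (3,4)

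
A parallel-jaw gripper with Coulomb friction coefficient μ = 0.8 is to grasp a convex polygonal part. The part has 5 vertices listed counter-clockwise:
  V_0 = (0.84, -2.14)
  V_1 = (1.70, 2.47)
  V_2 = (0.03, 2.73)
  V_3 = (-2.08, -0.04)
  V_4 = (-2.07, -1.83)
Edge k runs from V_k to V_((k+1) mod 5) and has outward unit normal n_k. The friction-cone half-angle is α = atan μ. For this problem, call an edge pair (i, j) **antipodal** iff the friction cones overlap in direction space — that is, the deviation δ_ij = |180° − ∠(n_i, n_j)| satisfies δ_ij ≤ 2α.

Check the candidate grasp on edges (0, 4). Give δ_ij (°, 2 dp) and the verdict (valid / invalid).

α = atan 0.8 = 38.66°;  2α = 77.32°
edge 0: e_0 = (+0.86, +4.61);  n_0 = (+0.9830, -0.1834)
edge 4: e_4 = (+2.91, -0.31);  n_4 = (-0.1059, -0.9944)
∠(n_0, n_4) = 85.51°
δ = |180° − 85.51°| = 94.49°
94.49° > 2α = 77.32°  →  invalid

δ = 94.49°, invalid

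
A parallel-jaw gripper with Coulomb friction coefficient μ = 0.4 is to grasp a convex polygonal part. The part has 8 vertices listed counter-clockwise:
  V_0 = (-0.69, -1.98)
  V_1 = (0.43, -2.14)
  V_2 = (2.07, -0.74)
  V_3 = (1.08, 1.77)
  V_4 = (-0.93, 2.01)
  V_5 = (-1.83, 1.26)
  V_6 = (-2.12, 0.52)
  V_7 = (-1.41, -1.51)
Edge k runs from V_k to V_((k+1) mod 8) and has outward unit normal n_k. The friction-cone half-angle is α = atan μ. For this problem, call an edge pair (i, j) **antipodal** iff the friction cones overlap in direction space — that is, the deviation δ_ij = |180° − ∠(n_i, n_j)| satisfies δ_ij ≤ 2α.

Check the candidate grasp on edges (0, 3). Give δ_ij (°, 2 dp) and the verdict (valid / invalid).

δ = 1.32°, valid

α = atan 0.4 = 21.80°;  2α = 43.60°
edge 0: e_0 = (+1.12, -0.16);  n_0 = (-0.1414, -0.9899)
edge 3: e_3 = (-2.01, +0.24);  n_3 = (+0.1186, +0.9929)
∠(n_0, n_3) = 178.68°
δ = |180° − 178.68°| = 1.32°
1.32° ≤ 2α = 43.60°  →  valid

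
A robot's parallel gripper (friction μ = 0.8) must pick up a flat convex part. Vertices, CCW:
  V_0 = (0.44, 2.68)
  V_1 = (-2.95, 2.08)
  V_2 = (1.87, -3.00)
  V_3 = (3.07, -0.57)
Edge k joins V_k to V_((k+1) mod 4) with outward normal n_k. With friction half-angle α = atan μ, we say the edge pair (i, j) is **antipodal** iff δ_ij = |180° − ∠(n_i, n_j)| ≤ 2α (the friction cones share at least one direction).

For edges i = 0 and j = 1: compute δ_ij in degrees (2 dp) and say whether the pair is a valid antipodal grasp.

α = atan 0.8 = 38.66°;  2α = 77.32°
edge 0: e_0 = (-3.39, -0.60);  n_0 = (-0.1743, +0.9847)
edge 1: e_1 = (+4.82, -5.08);  n_1 = (-0.7254, -0.6883)
∠(n_0, n_1) = 123.46°
δ = |180° − 123.46°| = 56.54°
56.54° ≤ 2α = 77.32°  →  valid

δ = 56.54°, valid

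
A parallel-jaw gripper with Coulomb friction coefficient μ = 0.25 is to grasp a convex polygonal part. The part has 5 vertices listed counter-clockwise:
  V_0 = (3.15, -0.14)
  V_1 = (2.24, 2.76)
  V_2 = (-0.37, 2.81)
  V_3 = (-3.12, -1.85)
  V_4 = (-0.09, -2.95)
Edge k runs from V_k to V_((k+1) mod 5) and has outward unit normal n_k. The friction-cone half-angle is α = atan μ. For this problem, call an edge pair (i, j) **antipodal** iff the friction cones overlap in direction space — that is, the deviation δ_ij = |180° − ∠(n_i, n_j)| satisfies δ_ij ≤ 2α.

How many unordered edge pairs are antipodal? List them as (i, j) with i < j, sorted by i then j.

α = atan 0.25 = 14.04°;  2α = 28.07°
n_0 = (+0.9541, +0.2994)
n_1 = (+0.0192, +0.9998)
n_2 = (-0.8612, +0.5082)
n_3 = (-0.3412, -0.9400)
n_4 = (+0.6552, -0.7555)
  (0,1): δ = 108.52°  ·
  (0,2): δ = 47.97°  ·
  (0,3): δ = 52.63°  ·
  (0,4): δ = 113.51°  ·
  (1,2): δ = 119.45°  ·
  (1,3): δ = 18.86°  ✓
  (1,4): δ = 42.03°  ·
  (2,3): δ = 79.41°  ·
  (2,4): δ = 18.52°  ✓
  (3,4): δ = 119.11°  ·
antipodal pairs: 2

count = 2; pairs: (1,3), (2,4)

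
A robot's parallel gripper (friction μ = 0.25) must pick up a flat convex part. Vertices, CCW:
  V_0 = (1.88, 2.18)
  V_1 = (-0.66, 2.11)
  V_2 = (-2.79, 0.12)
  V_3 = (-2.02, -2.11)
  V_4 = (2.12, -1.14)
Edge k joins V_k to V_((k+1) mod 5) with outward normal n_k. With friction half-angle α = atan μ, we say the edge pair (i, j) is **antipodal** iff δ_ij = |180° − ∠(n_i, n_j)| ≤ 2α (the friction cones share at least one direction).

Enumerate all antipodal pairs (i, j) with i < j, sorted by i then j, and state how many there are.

count = 2; pairs: (0,3), (2,4)

α = atan 0.25 = 14.04°;  2α = 28.07°
n_0 = (-0.0275, +0.9996)
n_1 = (-0.6827, +0.7307)
n_2 = (-0.9452, -0.3264)
n_3 = (+0.2281, -0.9736)
n_4 = (+0.9974, +0.0721)
  (0,1): δ = 138.52°  ·
  (0,2): δ = 72.53°  ·
  (0,3): δ = 11.61°  ✓
  (0,4): δ = 92.56°  ·
  (1,2): δ = 114.00°  ·
  (1,3): δ = 29.87°  ·
  (1,4): δ = 51.08°  ·
  (2,3): δ = 95.86°  ·
  (2,4): δ = 14.91°  ✓
  (3,4): δ = 99.05°  ·
antipodal pairs: 2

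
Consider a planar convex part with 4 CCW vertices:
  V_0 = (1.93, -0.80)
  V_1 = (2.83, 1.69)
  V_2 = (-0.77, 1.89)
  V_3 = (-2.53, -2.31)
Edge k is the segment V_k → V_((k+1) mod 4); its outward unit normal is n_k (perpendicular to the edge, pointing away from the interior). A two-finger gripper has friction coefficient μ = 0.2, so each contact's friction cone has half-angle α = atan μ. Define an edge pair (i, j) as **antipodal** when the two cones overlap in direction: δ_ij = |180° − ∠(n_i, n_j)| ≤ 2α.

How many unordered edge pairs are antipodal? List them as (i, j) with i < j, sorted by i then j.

α = atan 0.2 = 11.31°;  2α = 22.62°
n_0 = (+0.9405, -0.3399)
n_1 = (+0.0555, +0.9985)
n_2 = (-0.9223, +0.3865)
n_3 = (+0.3207, -0.9472)
  (0,1): δ = 73.31°  ·
  (0,2): δ = 2.86°  ✓
  (0,3): δ = 128.58°  ·
  (1,2): δ = 109.56°  ·
  (1,3): δ = 21.88°  ✓
  (2,3): δ = 48.56°  ·
antipodal pairs: 2

count = 2; pairs: (0,2), (1,3)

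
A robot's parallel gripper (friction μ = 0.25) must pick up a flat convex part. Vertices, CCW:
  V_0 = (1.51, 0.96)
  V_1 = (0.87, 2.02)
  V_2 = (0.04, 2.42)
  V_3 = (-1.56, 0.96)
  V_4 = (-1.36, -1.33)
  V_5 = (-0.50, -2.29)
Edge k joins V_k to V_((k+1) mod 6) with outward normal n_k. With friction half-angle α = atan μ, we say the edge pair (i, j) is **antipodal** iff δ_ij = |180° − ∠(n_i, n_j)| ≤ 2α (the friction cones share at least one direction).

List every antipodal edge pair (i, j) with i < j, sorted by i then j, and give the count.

count = 4; pairs: (0,3), (0,4), (1,4), (2,5)

α = atan 0.25 = 14.04°;  2α = 28.07°
n_0 = (+0.8561, +0.5169)
n_1 = (+0.4341, +0.9008)
n_2 = (-0.6741, +0.7387)
n_3 = (-0.9962, -0.0870)
n_4 = (-0.7448, -0.6672)
n_5 = (+0.8505, -0.5260)
  (0,1): δ = 146.85°  ·
  (0,2): δ = 78.74°  ·
  (0,3): δ = 26.13°  ✓
  (0,4): δ = 10.73°  ✓
  (0,5): δ = 117.14°  ·
  (1,2): δ = 111.89°  ·
  (1,3): δ = 59.28°  ·
  (1,4): δ = 22.41°  ✓
  (1,5): δ = 84.00°  ·
  (2,3): δ = 127.39°  ·
  (2,4): δ = 90.53°  ·
  (2,5): δ = 15.88°  ✓
  (3,4): δ = 143.14°  ·
  (3,5): δ = 36.73°  ·
  (4,5): δ = 73.59°  ·
antipodal pairs: 4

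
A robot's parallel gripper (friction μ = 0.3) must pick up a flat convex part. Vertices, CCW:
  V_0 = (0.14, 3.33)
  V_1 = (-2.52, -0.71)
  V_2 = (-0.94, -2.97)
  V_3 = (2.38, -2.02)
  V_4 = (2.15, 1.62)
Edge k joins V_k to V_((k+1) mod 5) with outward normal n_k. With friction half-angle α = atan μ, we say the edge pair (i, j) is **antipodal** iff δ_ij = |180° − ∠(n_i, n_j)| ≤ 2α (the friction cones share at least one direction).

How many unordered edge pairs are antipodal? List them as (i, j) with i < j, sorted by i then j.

count = 2; pairs: (1,3), (1,4)

α = atan 0.3 = 16.70°;  2α = 33.40°
n_0 = (-0.8352, +0.5499)
n_1 = (-0.8196, -0.5730)
n_2 = (+0.2751, -0.9614)
n_3 = (+0.9980, +0.0631)
n_4 = (+0.6480, +0.7617)
  (0,1): δ = 111.68°  ·
  (0,2): δ = 40.67°  ·
  (0,3): δ = 36.98°  ·
  (0,4): δ = 82.97°  ·
  (1,2): δ = 108.99°  ·
  (1,3): δ = 31.34°  ✓
  (1,4): δ = 14.65°  ✓
  (2,3): δ = 102.35°  ·
  (2,4): δ = 56.36°  ·
  (3,4): δ = 134.00°  ·
antipodal pairs: 2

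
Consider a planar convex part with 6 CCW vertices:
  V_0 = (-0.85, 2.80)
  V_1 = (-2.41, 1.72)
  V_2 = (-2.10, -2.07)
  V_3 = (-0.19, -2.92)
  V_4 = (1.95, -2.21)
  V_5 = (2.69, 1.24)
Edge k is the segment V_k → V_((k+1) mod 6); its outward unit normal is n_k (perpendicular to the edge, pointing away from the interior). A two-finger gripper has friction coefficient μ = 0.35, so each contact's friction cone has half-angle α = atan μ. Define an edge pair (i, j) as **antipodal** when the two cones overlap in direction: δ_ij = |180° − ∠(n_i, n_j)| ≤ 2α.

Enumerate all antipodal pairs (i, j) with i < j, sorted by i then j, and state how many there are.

α = atan 0.35 = 19.29°;  2α = 38.58°
n_0 = (-0.5692, +0.8222)
n_1 = (-0.9967, -0.0815)
n_2 = (-0.4066, -0.9136)
n_3 = (+0.3149, -0.9491)
n_4 = (+0.9778, -0.2097)
n_5 = (+0.4033, +0.9151)
  (0,1): δ = 120.02°  ·
  (0,2): δ = 58.69°  ·
  (0,3): δ = 16.34°  ✓
  (0,4): δ = 43.20°  ·
  (0,5): δ = 121.52°  ·
  (1,2): δ = 118.67°  ·
  (1,3): δ = 76.32°  ·
  (1,4): δ = 16.78°  ✓
  (1,5): δ = 61.54°  ·
  (2,3): δ = 137.66°  ·
  (2,4): δ = 78.12°  ·
  (2,5): δ = 0.21°  ✓
  (3,4): δ = 120.46°  ·
  (3,5): δ = 42.14°  ·
  (4,5): δ = 101.68°  ·
antipodal pairs: 3

count = 3; pairs: (0,3), (1,4), (2,5)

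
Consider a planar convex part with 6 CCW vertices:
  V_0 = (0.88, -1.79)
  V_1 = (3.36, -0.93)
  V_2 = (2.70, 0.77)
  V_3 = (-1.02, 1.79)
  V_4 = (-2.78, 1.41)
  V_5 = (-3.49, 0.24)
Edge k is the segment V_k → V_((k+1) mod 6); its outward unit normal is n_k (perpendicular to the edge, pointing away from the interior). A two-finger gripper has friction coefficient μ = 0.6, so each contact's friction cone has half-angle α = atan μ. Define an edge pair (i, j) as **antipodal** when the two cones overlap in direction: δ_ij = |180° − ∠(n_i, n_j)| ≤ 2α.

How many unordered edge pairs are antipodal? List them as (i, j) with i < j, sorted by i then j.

count = 7; pairs: (0,2), (0,3), (0,4), (1,4), (1,5), (2,5), (3,5)

α = atan 0.6 = 30.96°;  2α = 61.93°
n_0 = (+0.3276, -0.9448)
n_1 = (+0.9322, +0.3619)
n_2 = (+0.2644, +0.9644)
n_3 = (-0.2110, +0.9775)
n_4 = (-0.8549, +0.5188)
n_5 = (-0.4213, -0.9069)
  (0,1): δ = 87.91°  ·
  (0,2): δ = 34.46°  ✓
  (0,3): δ = 6.94°  ✓
  (0,4): δ = 39.62°  ✓
  (0,5): δ = 135.96°  ·
  (1,2): δ = 126.55°  ·
  (1,3): δ = 99.03°  ·
  (1,4): δ = 52.47°  ✓
  (1,5): δ = 43.87°  ✓
  (2,3): δ = 152.48°  ·
  (2,4): δ = 105.92°  ·
  (2,5): δ = 9.58°  ✓
  (3,4): δ = 133.43°  ·
  (3,5): δ = 37.10°  ✓
  (4,5): δ = 83.67°  ·
antipodal pairs: 7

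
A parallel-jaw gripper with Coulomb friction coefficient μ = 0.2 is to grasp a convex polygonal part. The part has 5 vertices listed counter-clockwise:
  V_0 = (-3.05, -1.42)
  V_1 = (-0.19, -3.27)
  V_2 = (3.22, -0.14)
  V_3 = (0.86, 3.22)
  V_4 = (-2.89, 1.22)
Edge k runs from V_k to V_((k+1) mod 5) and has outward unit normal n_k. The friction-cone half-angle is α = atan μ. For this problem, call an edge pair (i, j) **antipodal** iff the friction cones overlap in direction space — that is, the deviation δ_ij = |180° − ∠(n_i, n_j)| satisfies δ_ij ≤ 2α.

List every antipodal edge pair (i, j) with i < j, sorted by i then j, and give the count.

count = 2; pairs: (0,2), (1,3)

α = atan 0.2 = 11.31°;  2α = 22.62°
n_0 = (-0.5431, -0.8396)
n_1 = (+0.6762, -0.7367)
n_2 = (+0.8183, +0.5748)
n_3 = (-0.4706, +0.8824)
n_4 = (-0.9982, +0.0605)
  (0,1): δ = 104.55°  ·
  (0,2): δ = 22.02°  ✓
  (0,3): δ = 60.97°  ·
  (0,4): δ = 119.43°  ·
  (1,2): δ = 97.46°  ·
  (1,3): δ = 14.48°  ✓
  (1,4): δ = 43.98°  ·
  (2,3): δ = 97.01°  ·
  (2,4): δ = 38.55°  ·
  (3,4): δ = 121.54°  ·
antipodal pairs: 2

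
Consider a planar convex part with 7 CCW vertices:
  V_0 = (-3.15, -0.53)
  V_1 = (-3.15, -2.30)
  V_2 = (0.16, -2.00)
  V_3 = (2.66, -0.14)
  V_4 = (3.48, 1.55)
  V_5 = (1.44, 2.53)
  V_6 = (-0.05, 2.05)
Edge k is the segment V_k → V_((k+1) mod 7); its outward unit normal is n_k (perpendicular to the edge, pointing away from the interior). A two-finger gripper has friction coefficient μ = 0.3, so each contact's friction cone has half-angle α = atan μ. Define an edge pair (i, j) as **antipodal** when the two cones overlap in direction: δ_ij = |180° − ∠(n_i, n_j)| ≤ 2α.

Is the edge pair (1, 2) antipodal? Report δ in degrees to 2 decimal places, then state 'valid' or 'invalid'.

α = atan 0.3 = 16.70°;  2α = 33.40°
edge 1: e_1 = (+3.31, +0.30);  n_1 = (+0.0903, -0.9959)
edge 2: e_2 = (+2.50, +1.86);  n_2 = (+0.5969, -0.8023)
∠(n_1, n_2) = 31.47°
δ = |180° − 31.47°| = 148.53°
148.53° > 2α = 33.40°  →  invalid

δ = 148.53°, invalid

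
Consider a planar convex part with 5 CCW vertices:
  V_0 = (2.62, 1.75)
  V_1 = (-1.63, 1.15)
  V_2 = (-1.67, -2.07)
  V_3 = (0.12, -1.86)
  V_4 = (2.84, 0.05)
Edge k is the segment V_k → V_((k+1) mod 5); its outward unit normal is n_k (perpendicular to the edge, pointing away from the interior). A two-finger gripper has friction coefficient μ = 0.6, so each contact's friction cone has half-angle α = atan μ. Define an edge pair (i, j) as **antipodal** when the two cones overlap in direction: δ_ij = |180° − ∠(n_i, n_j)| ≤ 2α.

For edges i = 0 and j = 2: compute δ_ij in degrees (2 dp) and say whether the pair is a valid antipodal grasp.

α = atan 0.6 = 30.96°;  2α = 61.93°
edge 0: e_0 = (-4.25, -0.60);  n_0 = (-0.1398, +0.9902)
edge 2: e_2 = (+1.79, +0.21);  n_2 = (+0.1165, -0.9932)
∠(n_0, n_2) = 178.66°
δ = |180° − 178.66°| = 1.34°
1.34° ≤ 2α = 61.93°  →  valid

δ = 1.34°, valid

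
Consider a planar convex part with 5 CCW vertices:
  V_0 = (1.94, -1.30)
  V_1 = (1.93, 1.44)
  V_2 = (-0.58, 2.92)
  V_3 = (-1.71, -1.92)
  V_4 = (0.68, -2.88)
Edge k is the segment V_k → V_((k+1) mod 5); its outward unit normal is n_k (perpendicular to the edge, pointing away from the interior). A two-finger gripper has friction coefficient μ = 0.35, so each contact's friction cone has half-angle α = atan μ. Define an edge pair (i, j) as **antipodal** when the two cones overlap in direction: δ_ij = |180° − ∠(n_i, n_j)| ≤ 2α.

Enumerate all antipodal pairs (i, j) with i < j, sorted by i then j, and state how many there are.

α = atan 0.35 = 19.29°;  2α = 38.58°
n_0 = (+1.0000, +0.0036)
n_1 = (+0.5079, +0.8614)
n_2 = (-0.9738, +0.2274)
n_3 = (-0.3727, -0.9279)
n_4 = (+0.7818, -0.6235)
  (0,1): δ = 120.73°  ·
  (0,2): δ = 13.35°  ✓
  (0,3): δ = 67.91°  ·
  (0,4): δ = 141.22°  ·
  (1,2): δ = 72.62°  ·
  (1,3): δ = 8.64°  ✓
  (1,4): δ = 81.95°  ·
  (2,3): δ = 98.74°  ·
  (2,4): δ = 25.43°  ✓
  (3,4): δ = 106.69°  ·
antipodal pairs: 3

count = 3; pairs: (0,2), (1,3), (2,4)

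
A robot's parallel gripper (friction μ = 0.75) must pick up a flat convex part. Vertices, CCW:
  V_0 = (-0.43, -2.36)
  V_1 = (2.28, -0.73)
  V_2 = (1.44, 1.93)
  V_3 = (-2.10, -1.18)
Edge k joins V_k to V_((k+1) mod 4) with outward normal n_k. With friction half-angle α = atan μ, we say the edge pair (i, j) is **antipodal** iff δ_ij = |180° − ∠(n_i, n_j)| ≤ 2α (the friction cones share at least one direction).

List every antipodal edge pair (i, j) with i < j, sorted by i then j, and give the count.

α = atan 0.75 = 36.87°;  2α = 73.74°
n_0 = (+0.5154, -0.8569)
n_1 = (+0.9536, +0.3011)
n_2 = (-0.6600, +0.7513)
n_3 = (-0.5771, -0.8167)
  (0,1): δ = 103.50°  ·
  (0,2): δ = 10.27°  ✓
  (0,3): δ = 113.73°  ·
  (1,2): δ = 66.23°  ✓
  (1,3): δ = 37.23°  ✓
  (2,3): δ = 76.54°  ·
antipodal pairs: 3

count = 3; pairs: (0,2), (1,2), (1,3)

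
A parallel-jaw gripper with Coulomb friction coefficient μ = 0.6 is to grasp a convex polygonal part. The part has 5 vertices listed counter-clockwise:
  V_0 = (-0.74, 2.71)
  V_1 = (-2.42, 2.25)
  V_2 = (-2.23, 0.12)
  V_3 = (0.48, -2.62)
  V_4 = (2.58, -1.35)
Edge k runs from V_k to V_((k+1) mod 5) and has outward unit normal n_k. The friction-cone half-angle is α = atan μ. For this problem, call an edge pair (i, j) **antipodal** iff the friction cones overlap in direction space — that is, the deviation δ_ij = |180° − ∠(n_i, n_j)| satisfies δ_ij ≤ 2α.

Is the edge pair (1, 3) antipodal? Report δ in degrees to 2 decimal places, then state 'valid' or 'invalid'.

δ = 63.93°, invalid

α = atan 0.6 = 30.96°;  2α = 61.93°
edge 1: e_1 = (+0.19, -2.13);  n_1 = (-0.9960, -0.0888)
edge 3: e_3 = (+2.10, +1.27);  n_3 = (+0.5175, -0.8557)
∠(n_1, n_3) = 116.07°
δ = |180° − 116.07°| = 63.93°
63.93° > 2α = 61.93°  →  invalid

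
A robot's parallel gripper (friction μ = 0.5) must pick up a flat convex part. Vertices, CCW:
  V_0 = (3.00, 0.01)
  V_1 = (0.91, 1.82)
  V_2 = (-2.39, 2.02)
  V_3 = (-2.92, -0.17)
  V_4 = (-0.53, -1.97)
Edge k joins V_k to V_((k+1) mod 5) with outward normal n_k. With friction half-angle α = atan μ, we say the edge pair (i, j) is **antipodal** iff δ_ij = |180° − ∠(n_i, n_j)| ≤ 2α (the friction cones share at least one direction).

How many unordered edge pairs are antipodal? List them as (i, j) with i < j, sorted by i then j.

α = atan 0.5 = 26.57°;  2α = 53.13°
n_0 = (+0.6547, +0.7559)
n_1 = (+0.0605, +0.9982)
n_2 = (-0.9719, +0.2352)
n_3 = (-0.6016, -0.7988)
n_4 = (+0.4892, -0.8722)
  (0,1): δ = 142.57°  ·
  (0,2): δ = 62.71°  ·
  (0,3): δ = 3.91°  ✓
  (0,4): δ = 70.18°  ·
  (1,2): δ = 100.14°  ·
  (1,3): δ = 33.52°  ✓
  (1,4): δ = 32.76°  ✓
  (2,3): δ = 113.38°  ·
  (2,4): δ = 47.11°  ✓
  (3,4): δ = 113.73°  ·
antipodal pairs: 4

count = 4; pairs: (0,3), (1,3), (1,4), (2,4)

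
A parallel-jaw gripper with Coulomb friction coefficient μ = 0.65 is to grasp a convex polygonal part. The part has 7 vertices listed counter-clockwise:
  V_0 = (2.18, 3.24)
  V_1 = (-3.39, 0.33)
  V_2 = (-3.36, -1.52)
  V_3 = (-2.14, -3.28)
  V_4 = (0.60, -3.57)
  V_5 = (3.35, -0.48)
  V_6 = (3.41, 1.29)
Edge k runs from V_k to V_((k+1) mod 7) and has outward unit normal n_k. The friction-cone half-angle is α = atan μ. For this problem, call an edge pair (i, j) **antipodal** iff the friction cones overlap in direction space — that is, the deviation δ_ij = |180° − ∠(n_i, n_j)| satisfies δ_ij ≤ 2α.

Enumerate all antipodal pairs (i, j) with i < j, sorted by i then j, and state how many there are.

count = 9; pairs: (0,3), (0,4), (0,5), (1,4), (1,5), (1,6), (2,5), (2,6), (3,6)

α = atan 0.65 = 33.02°;  2α = 66.05°
n_0 = (-0.4631, +0.8863)
n_1 = (-0.9999, -0.0162)
n_2 = (-0.8219, -0.5697)
n_3 = (-0.1053, -0.9944)
n_4 = (+0.7470, -0.6648)
n_5 = (+0.9994, -0.0339)
n_6 = (+0.8458, +0.5335)
  (0,1): δ = 116.66°  ·
  (0,2): δ = 82.86°  ·
  (0,3): δ = 33.63°  ✓
  (0,4): δ = 20.75°  ✓
  (0,5): δ = 60.47°  ✓
  (0,6): δ = 94.66°  ·
  (1,2): δ = 146.20°  ·
  (1,3): δ = 96.97°  ·
  (1,4): δ = 42.60°  ✓
  (1,5): δ = 2.87°  ✓
  (1,6): δ = 31.31°  ✓
  (2,3): δ = 130.77°  ·
  (2,4): δ = 76.40°  ·
  (2,5): δ = 36.67°  ✓
  (2,6): δ = 2.49°  ✓
  (3,4): δ = 125.63°  ·
  (3,5): δ = 85.90°  ·
  (3,6): δ = 51.72°  ✓
  (4,5): δ = 140.27°  ·
  (4,6): δ = 106.09°  ·
  (5,6): δ = 145.82°  ·
antipodal pairs: 9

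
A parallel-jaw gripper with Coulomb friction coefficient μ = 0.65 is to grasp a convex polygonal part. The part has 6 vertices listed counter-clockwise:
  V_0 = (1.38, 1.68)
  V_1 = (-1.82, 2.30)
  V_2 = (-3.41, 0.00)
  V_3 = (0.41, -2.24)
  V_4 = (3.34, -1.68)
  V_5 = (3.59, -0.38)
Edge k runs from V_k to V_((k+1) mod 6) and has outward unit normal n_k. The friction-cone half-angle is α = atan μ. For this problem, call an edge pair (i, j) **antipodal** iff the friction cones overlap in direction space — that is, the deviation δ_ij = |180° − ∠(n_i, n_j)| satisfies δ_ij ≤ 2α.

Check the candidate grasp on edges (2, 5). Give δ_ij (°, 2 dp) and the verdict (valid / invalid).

δ = 12.60°, valid

α = atan 0.65 = 33.02°;  2α = 66.05°
edge 2: e_2 = (+3.82, -2.24);  n_2 = (-0.5058, -0.8626)
edge 5: e_5 = (-2.21, +2.06);  n_5 = (+0.6818, +0.7315)
∠(n_2, n_5) = 167.40°
δ = |180° − 167.40°| = 12.60°
12.60° ≤ 2α = 66.05°  →  valid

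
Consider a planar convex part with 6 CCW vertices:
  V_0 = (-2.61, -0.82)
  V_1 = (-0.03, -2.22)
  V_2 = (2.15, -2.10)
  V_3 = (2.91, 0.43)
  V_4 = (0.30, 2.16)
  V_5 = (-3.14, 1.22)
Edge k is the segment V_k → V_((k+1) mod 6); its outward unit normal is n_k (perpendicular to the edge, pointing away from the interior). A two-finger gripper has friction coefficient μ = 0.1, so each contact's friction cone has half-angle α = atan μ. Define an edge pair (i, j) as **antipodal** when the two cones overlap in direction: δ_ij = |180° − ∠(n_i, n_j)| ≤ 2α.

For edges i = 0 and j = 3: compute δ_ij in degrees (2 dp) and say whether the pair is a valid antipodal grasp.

δ = 5.05°, valid

α = atan 0.1 = 5.71°;  2α = 11.42°
edge 0: e_0 = (+2.58, -1.40);  n_0 = (-0.4769, -0.8789)
edge 3: e_3 = (-2.61, +1.73);  n_3 = (+0.5525, +0.8335)
∠(n_0, n_3) = 174.95°
δ = |180° − 174.95°| = 5.05°
5.05° ≤ 2α = 11.42°  →  valid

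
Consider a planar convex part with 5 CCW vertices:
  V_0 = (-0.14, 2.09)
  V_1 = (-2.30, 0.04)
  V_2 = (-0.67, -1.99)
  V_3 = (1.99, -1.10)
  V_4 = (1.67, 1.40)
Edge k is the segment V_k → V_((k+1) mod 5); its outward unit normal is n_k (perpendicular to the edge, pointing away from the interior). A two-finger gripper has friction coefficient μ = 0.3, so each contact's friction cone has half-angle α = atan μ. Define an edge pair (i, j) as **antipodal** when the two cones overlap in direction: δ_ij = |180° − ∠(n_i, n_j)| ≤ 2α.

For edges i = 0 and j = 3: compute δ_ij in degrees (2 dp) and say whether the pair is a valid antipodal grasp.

α = atan 0.3 = 16.70°;  2α = 33.40°
edge 0: e_0 = (-2.16, -2.05);  n_0 = (-0.6884, +0.7253)
edge 3: e_3 = (-0.32, +2.50);  n_3 = (+0.9919, +0.1270)
∠(n_0, n_3) = 126.21°
δ = |180° − 126.21°| = 53.79°
53.79° > 2α = 33.40°  →  invalid

δ = 53.79°, invalid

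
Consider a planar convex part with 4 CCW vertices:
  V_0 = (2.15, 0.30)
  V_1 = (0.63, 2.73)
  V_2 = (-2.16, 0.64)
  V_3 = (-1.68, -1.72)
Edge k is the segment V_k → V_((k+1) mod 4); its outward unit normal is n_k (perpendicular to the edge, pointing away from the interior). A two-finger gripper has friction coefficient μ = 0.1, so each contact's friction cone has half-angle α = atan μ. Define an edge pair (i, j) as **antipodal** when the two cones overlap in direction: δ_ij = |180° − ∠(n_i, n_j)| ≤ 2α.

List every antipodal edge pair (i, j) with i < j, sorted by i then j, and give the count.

α = atan 0.1 = 5.71°;  2α = 11.42°
n_0 = (+0.8478, +0.5303)
n_1 = (-0.5995, +0.8003)
n_2 = (-0.9799, -0.1993)
n_3 = (+0.4665, -0.8845)
  (0,1): δ = 85.19°  ·
  (0,2): δ = 20.53°  ·
  (0,3): δ = 85.78°  ·
  (1,2): δ = 115.34°  ·
  (1,3): δ = 9.03°  ✓
  (2,3): δ = 73.69°  ·
antipodal pairs: 1

count = 1; pairs: (1,3)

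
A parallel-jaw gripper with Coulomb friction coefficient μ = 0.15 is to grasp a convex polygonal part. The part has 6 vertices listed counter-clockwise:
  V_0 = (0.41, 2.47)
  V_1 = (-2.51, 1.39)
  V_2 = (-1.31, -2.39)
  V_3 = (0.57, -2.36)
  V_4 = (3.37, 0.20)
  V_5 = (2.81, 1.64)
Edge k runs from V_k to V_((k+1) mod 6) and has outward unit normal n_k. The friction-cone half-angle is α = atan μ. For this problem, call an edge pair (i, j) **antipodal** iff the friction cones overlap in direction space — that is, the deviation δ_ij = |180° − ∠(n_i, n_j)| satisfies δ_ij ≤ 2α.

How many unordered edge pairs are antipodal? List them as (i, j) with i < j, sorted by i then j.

α = atan 0.15 = 8.53°;  2α = 17.06°
n_0 = (-0.3469, +0.9379)
n_1 = (-0.9531, -0.3026)
n_2 = (+0.0160, -0.9999)
n_3 = (+0.6748, -0.7380)
n_4 = (+0.9320, +0.3624)
n_5 = (+0.3268, +0.9451)
  (0,1): δ = 92.68°  ·
  (0,2): δ = 19.38°  ·
  (0,3): δ = 22.14°  ·
  (0,4): δ = 90.95°  ·
  (0,5): δ = 140.63°  ·
  (1,2): δ = 106.70°  ·
  (1,3): δ = 65.18°  ·
  (1,4): δ = 3.64°  ✓
  (1,5): δ = 53.31°  ·
  (2,3): δ = 138.48°  ·
  (2,4): δ = 69.66°  ·
  (2,5): δ = 19.99°  ·
  (3,4): δ = 111.19°  ·
  (3,5): δ = 61.51°  ·
  (4,5): δ = 130.33°  ·
antipodal pairs: 1

count = 1; pairs: (1,4)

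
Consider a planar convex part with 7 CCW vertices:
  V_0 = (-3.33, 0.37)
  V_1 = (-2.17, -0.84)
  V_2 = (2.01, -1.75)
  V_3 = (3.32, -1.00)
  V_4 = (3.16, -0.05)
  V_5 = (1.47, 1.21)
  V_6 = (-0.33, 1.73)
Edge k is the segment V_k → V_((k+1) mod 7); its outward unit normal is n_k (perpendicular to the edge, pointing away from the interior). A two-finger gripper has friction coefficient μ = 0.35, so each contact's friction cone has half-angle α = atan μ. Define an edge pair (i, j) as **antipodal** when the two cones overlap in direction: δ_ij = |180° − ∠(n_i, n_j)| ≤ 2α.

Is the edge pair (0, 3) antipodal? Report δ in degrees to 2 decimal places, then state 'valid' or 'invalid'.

α = atan 0.35 = 19.29°;  2α = 38.58°
edge 0: e_0 = (+1.16, -1.21);  n_0 = (-0.7219, -0.6920)
edge 3: e_3 = (-0.16, +0.95);  n_3 = (+0.9861, +0.1661)
∠(n_0, n_3) = 145.77°
δ = |180° − 145.77°| = 34.23°
34.23° ≤ 2α = 38.58°  →  valid

δ = 34.23°, valid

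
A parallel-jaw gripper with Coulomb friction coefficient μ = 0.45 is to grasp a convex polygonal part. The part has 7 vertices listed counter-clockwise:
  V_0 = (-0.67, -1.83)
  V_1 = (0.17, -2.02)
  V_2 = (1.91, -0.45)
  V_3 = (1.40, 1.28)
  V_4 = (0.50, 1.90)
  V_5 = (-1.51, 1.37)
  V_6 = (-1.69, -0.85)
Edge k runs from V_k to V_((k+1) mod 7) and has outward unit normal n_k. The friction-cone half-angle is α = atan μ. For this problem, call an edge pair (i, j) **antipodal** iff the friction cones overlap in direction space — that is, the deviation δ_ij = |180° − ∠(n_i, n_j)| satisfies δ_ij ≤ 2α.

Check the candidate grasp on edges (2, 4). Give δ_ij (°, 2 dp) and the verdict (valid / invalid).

δ = 91.65°, invalid

α = atan 0.45 = 24.23°;  2α = 48.46°
edge 2: e_2 = (-0.51, +1.73);  n_2 = (+0.9592, +0.2828)
edge 4: e_4 = (-2.01, -0.53);  n_4 = (-0.2550, +0.9669)
∠(n_2, n_4) = 88.35°
δ = |180° − 88.35°| = 91.65°
91.65° > 2α = 48.46°  →  invalid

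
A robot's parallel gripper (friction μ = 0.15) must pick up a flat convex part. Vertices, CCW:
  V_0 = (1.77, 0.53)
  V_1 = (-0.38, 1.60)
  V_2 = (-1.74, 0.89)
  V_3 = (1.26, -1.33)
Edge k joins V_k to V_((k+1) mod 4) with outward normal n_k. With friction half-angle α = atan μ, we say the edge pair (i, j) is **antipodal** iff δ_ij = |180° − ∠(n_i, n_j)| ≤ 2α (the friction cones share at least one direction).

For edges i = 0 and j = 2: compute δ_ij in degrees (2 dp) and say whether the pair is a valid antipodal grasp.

δ = 10.04°, valid

α = atan 0.15 = 8.53°;  2α = 17.06°
edge 0: e_0 = (-2.15, +1.07);  n_0 = (+0.4455, +0.8953)
edge 2: e_2 = (+3.00, -2.22);  n_2 = (-0.5948, -0.8038)
∠(n_0, n_2) = 169.96°
δ = |180° − 169.96°| = 10.04°
10.04° ≤ 2α = 17.06°  →  valid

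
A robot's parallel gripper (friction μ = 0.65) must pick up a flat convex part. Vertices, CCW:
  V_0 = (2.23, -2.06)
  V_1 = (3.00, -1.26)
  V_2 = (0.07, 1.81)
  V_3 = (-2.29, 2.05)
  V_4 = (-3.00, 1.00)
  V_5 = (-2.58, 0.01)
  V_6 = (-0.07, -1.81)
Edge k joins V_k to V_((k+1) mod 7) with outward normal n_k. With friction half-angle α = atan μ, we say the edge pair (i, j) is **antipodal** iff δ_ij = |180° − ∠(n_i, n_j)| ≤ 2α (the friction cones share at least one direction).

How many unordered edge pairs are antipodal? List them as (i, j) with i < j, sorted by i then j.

α = atan 0.65 = 33.02°;  2α = 66.05°
n_0 = (+0.7205, -0.6935)
n_1 = (+0.7234, +0.6904)
n_2 = (+0.1012, +0.9949)
n_3 = (-0.8284, +0.5602)
n_4 = (-0.9206, -0.3905)
n_5 = (-0.5870, -0.8096)
n_6 = (-0.1081, -0.9941)
  (0,1): δ = 92.43°  ·
  (0,2): δ = 51.90°  ✓
  (0,3): δ = 9.84°  ✓
  (0,4): δ = 66.89°  ·
  (0,5): δ = 97.96°  ·
  (0,6): δ = 127.70°  ·
  (1,2): δ = 139.47°  ·
  (1,3): δ = 77.73°  ·
  (1,4): δ = 20.67°  ✓
  (1,5): δ = 10.39°  ✓
  (1,6): δ = 40.13°  ✓
  (2,3): δ = 118.26°  ·
  (2,4): δ = 61.20°  ✓
  (2,5): δ = 30.14°  ✓
  (2,6): δ = 0.40°  ✓
  (3,4): δ = 122.95°  ·
  (3,5): δ = 91.88°  ·
  (3,6): δ = 62.14°  ✓
  (4,5): δ = 148.93°  ·
  (4,6): δ = 119.19°  ·
  (5,6): δ = 150.26°  ·
antipodal pairs: 9

count = 9; pairs: (0,2), (0,3), (1,4), (1,5), (1,6), (2,4), (2,5), (2,6), (3,6)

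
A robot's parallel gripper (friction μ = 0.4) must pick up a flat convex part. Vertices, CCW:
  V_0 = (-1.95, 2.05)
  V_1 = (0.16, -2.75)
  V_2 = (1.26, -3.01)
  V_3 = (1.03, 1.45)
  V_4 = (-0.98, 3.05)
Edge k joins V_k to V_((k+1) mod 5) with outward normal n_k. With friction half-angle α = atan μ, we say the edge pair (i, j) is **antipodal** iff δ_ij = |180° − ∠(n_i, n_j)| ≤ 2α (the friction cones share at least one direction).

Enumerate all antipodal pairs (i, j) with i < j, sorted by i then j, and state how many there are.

α = atan 0.4 = 21.80°;  2α = 43.60°
n_0 = (-0.9155, -0.4024)
n_1 = (-0.2300, -0.9732)
n_2 = (+0.9987, +0.0515)
n_3 = (+0.6228, +0.7824)
n_4 = (-0.7178, +0.6963)
  (0,1): δ = 127.03°  ·
  (0,2): δ = 20.78°  ✓
  (0,3): δ = 27.75°  ✓
  (0,4): δ = 112.14°  ·
  (1,2): δ = 73.75°  ·
  (1,3): δ = 25.22°  ✓
  (1,4): δ = 59.17°  ·
  (2,3): δ = 131.47°  ·
  (2,4): δ = 47.08°  ·
  (3,4): δ = 95.61°  ·
antipodal pairs: 3

count = 3; pairs: (0,2), (0,3), (1,3)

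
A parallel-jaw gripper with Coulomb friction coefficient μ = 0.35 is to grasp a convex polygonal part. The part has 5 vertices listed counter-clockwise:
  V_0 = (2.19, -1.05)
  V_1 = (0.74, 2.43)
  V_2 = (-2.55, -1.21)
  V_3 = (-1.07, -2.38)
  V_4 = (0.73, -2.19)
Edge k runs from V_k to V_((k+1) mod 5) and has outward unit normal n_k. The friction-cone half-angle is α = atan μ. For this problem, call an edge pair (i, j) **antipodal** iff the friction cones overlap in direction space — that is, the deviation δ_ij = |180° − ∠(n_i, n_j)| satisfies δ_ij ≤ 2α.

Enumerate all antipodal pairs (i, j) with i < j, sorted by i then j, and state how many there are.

α = atan 0.35 = 19.29°;  2α = 38.58°
n_0 = (+0.9231, +0.3846)
n_1 = (-0.7419, +0.6705)
n_2 = (-0.6202, -0.7845)
n_3 = (+0.1050, -0.9945)
n_4 = (+0.6154, -0.7882)
  (0,1): δ = 64.73°  ·
  (0,2): δ = 29.05°  ✓
  (0,3): δ = 73.41°  ·
  (0,4): δ = 105.36°  ·
  (1,2): δ = 86.22°  ·
  (1,3): δ = 41.87°  ·
  (1,4): δ = 9.91°  ✓
  (2,3): δ = 135.65°  ·
  (2,4): δ = 103.69°  ·
  (3,4): δ = 148.04°  ·
antipodal pairs: 2

count = 2; pairs: (0,2), (1,4)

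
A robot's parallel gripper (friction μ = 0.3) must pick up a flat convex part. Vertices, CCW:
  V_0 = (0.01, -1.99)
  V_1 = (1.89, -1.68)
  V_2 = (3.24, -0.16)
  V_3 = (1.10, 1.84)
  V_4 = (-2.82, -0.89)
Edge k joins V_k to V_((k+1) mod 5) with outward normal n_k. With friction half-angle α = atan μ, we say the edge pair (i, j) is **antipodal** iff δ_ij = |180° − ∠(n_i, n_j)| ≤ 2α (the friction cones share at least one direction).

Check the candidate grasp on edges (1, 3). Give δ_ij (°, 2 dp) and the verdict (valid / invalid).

δ = 13.54°, valid

α = atan 0.3 = 16.70°;  2α = 33.40°
edge 1: e_1 = (+1.35, +1.52);  n_1 = (+0.7477, -0.6641)
edge 3: e_3 = (-3.92, -2.73);  n_3 = (-0.5715, +0.8206)
∠(n_1, n_3) = 166.46°
δ = |180° − 166.46°| = 13.54°
13.54° ≤ 2α = 33.40°  →  valid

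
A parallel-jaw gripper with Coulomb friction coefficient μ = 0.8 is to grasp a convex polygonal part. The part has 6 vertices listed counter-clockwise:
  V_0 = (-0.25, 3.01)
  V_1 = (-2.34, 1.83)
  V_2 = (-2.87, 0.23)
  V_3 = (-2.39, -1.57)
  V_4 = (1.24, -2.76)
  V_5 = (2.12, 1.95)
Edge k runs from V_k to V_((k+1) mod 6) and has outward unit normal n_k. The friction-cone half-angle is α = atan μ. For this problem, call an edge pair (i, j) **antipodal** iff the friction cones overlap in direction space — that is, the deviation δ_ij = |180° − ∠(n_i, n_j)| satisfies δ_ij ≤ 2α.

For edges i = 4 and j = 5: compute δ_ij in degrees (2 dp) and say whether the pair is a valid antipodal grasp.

δ = 103.51°, invalid

α = atan 0.8 = 38.66°;  2α = 77.32°
edge 4: e_4 = (+0.88, +4.71);  n_4 = (+0.9830, -0.1837)
edge 5: e_5 = (-2.37, +1.06);  n_5 = (+0.4083, +0.9129)
∠(n_4, n_5) = 76.49°
δ = |180° − 76.49°| = 103.51°
103.51° > 2α = 77.32°  →  invalid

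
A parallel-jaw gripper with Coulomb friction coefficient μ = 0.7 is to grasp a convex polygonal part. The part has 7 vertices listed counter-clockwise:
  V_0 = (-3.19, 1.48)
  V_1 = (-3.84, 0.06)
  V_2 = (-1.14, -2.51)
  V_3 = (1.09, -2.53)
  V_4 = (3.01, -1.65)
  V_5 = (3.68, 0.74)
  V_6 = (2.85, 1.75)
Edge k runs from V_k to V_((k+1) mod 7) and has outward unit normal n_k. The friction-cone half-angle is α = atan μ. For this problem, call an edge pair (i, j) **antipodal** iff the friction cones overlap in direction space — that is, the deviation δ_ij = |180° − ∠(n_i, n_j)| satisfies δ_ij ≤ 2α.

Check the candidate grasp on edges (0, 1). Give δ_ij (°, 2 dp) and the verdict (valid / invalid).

δ = 108.99°, invalid

α = atan 0.7 = 34.99°;  2α = 69.98°
edge 0: e_0 = (-0.65, -1.42);  n_0 = (-0.9093, +0.4162)
edge 1: e_1 = (+2.70, -2.57);  n_1 = (-0.6895, -0.7243)
∠(n_0, n_1) = 71.01°
δ = |180° − 71.01°| = 108.99°
108.99° > 2α = 69.98°  →  invalid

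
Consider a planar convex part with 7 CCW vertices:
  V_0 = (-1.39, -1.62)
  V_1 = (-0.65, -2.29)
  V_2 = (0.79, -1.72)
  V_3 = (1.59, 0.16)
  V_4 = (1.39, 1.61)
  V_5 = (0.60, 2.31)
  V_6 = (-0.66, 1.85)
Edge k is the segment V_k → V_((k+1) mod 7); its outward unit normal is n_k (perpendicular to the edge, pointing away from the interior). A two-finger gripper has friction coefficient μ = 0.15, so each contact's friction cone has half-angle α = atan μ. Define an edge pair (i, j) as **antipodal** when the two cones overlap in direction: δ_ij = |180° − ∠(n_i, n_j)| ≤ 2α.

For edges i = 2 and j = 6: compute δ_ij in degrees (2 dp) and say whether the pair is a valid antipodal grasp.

α = atan 0.15 = 8.53°;  2α = 17.06°
edge 2: e_2 = (+0.80, +1.88);  n_2 = (+0.9202, -0.3916)
edge 6: e_6 = (-0.73, -3.47);  n_6 = (-0.9786, +0.2059)
∠(n_2, n_6) = 168.83°
δ = |180° − 168.83°| = 11.17°
11.17° ≤ 2α = 17.06°  →  valid

δ = 11.17°, valid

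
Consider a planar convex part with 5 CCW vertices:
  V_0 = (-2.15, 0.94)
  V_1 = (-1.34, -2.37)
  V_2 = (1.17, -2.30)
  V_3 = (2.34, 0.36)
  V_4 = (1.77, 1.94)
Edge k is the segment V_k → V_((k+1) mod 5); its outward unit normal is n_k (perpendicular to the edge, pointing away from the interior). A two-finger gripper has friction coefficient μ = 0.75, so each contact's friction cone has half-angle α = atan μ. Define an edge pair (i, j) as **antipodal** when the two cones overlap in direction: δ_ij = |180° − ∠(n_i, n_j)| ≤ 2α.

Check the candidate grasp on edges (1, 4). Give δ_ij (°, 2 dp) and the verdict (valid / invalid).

α = atan 0.75 = 36.87°;  2α = 73.74°
edge 1: e_1 = (+2.51, +0.07);  n_1 = (+0.0279, -0.9996)
edge 4: e_4 = (-3.92, -1.00);  n_4 = (-0.2472, +0.9690)
∠(n_1, n_4) = 167.29°
δ = |180° − 167.29°| = 12.71°
12.71° ≤ 2α = 73.74°  →  valid

δ = 12.71°, valid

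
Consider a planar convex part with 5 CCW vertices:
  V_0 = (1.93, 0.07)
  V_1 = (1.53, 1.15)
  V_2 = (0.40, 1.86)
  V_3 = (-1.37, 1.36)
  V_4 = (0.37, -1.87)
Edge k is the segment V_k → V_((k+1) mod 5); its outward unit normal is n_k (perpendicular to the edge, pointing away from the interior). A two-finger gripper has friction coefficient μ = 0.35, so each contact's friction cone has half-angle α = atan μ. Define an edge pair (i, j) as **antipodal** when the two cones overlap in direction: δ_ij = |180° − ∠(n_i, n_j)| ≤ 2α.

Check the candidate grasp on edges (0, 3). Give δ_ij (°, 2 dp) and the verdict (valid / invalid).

δ = 7.99°, valid

α = atan 0.35 = 19.29°;  2α = 38.58°
edge 0: e_0 = (-0.40, +1.08);  n_0 = (+0.9377, +0.3473)
edge 3: e_3 = (+1.74, -3.23);  n_3 = (-0.8804, -0.4743)
∠(n_0, n_3) = 172.01°
δ = |180° − 172.01°| = 7.99°
7.99° ≤ 2α = 38.58°  →  valid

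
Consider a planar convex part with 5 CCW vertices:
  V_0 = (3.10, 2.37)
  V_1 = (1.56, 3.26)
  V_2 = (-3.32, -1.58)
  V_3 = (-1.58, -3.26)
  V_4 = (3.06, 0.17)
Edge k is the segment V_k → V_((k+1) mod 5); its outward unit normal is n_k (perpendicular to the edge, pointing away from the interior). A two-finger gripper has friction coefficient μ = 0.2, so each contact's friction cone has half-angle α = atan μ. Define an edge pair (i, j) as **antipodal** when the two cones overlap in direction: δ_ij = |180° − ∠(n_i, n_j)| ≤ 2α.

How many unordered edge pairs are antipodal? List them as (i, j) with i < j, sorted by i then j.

count = 2; pairs: (0,2), (1,3)

α = atan 0.2 = 11.31°;  2α = 22.62°
n_0 = (+0.5004, +0.8658)
n_1 = (-0.7042, +0.7100)
n_2 = (-0.6946, -0.7194)
n_3 = (+0.5944, -0.8041)
n_4 = (+0.9998, -0.0182)
  (0,1): δ = 105.21°  ·
  (0,2): δ = 13.97°  ✓
  (0,3): δ = 66.50°  ·
  (0,4): δ = 118.98°  ·
  (1,2): δ = 88.76°  ·
  (1,3): δ = 8.29°  ✓
  (1,4): δ = 44.19°  ·
  (2,3): δ = 99.53°  ·
  (2,4): δ = 47.05°  ·
  (3,4): δ = 127.51°  ·
antipodal pairs: 2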